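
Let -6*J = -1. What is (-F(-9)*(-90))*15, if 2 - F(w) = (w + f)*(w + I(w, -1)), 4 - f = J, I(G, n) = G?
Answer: -122850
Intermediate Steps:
J = 1/6 (J = -1/6*(-1) = 1/6 ≈ 0.16667)
f = 23/6 (f = 4 - 1*1/6 = 4 - 1/6 = 23/6 ≈ 3.8333)
F(w) = 2 - 2*w*(23/6 + w) (F(w) = 2 - (w + 23/6)*(w + w) = 2 - (23/6 + w)*2*w = 2 - 2*w*(23/6 + w))
(-F(-9)*(-90))*15 = (-(2 - 2*(-9)**2 - 23/3*(-9))*(-90))*15 = (-(2 - 2*81 + 69)*(-90))*15 = (-(2 - 162 + 69)*(-90))*15 = (-1*(-91)*(-90))*15 = (91*(-90))*15 = -8190*15 = -122850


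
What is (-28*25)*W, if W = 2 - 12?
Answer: 7000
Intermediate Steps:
W = -10
(-28*25)*W = -28*25*(-10) = -700*(-10) = 7000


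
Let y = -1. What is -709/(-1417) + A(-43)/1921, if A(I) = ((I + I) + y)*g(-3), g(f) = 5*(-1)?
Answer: 1978384/2722057 ≈ 0.72680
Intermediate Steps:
g(f) = -5
A(I) = 5 - 10*I (A(I) = ((I + I) - 1)*(-5) = (2*I - 1)*(-5) = (-1 + 2*I)*(-5) = 5 - 10*I)
-709/(-1417) + A(-43)/1921 = -709/(-1417) + (5 - 10*(-43))/1921 = -709*(-1/1417) + (5 + 430)*(1/1921) = 709/1417 + 435*(1/1921) = 709/1417 + 435/1921 = 1978384/2722057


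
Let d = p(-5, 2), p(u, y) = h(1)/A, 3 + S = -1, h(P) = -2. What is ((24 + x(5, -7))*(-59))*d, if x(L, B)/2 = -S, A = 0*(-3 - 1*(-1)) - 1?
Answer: -3776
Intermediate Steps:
S = -4 (S = -3 - 1 = -4)
A = -1 (A = 0*(-3 + 1) - 1 = 0*(-2) - 1 = 0 - 1 = -1)
p(u, y) = 2 (p(u, y) = -2/(-1) = -2*(-1) = 2)
x(L, B) = 8 (x(L, B) = 2*(-1*(-4)) = 2*4 = 8)
d = 2
((24 + x(5, -7))*(-59))*d = ((24 + 8)*(-59))*2 = (32*(-59))*2 = -1888*2 = -3776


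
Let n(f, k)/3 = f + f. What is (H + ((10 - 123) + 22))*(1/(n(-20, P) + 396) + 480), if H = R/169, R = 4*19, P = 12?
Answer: -675785581/15548 ≈ -43465.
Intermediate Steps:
n(f, k) = 6*f (n(f, k) = 3*(f + f) = 3*(2*f) = 6*f)
R = 76
H = 76/169 ≈ 0.44970
(H + ((10 - 123) + 22))*(1/(n(-20, P) + 396) + 480) = (76/169 + ((10 - 123) + 22))*(1/(6*(-20) + 396) + 480) = (76/169 + (-113 + 22))*(1/(-120 + 396) + 480) = (76/169 - 91)*(1/276 + 480) = -15303*(1/276 + 480)/169 = -15303/169*132481/276 = -675785581/15548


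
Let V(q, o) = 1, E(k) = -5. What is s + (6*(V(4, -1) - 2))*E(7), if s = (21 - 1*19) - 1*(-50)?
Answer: 82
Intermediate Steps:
s = 52 (s = (21 - 19) + 50 = 2 + 50 = 52)
s + (6*(V(4, -1) - 2))*E(7) = 52 + (6*(1 - 2))*(-5) = 52 + (6*(-1))*(-5) = 52 - 6*(-5) = 52 + 30 = 82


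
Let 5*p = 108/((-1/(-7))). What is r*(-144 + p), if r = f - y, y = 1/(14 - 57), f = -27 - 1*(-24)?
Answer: -4608/215 ≈ -21.433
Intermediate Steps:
f = -3 (f = -27 + 24 = -3)
y = -1/43 (y = 1/(-43) = -1/43 ≈ -0.023256)
p = 756/5 (p = (108/((-1/(-7))))/5 = (108/((-1*(-1/7))))/5 = (108/(1/7))/5 = (108*7)/5 = (1/5)*756 = 756/5 ≈ 151.20)
r = -128/43 (r = -3 - 1*(-1/43) = -3 + 1/43 = -128/43 ≈ -2.9767)
r*(-144 + p) = -128*(-144 + 756/5)/43 = -128/43*36/5 = -4608/215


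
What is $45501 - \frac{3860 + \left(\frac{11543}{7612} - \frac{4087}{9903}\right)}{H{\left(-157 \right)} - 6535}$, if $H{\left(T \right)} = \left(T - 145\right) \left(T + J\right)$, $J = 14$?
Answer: $\frac{125710433273163991}{2762812341036} \approx 45501.0$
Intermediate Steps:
$H{\left(T \right)} = \left(-145 + T\right) \left(14 + T\right)$ ($H{\left(T \right)} = \left(T - 145\right) \left(T + 14\right) = \left(-145 + T\right) \left(14 + T\right)$)
$45501 - \frac{3860 + \left(\frac{11543}{7612} - \frac{4087}{9903}\right)}{H{\left(-157 \right)} - 6535} = 45501 - \frac{3860 + \left(\frac{11543}{7612} - \frac{4087}{9903}\right)}{\left(-2030 + \left(-157\right)^{2} - -20567\right) - 6535} = 45501 - \frac{3860 + \left(11543 \cdot \frac{1}{7612} - \frac{4087}{9903}\right)}{\left(-2030 + 24649 + 20567\right) - 6535} = 45501 - \frac{3860 + \left(\frac{11543}{7612} - \frac{4087}{9903}\right)}{43186 - 6535} = 45501 - \frac{3860 + \frac{83200085}{75381636}}{36651} = 45501 - \frac{291056315045}{75381636} \cdot \frac{1}{36651} = 45501 - \frac{291056315045}{2762812341036} = \frac{125710433273163991}{2762812341036}$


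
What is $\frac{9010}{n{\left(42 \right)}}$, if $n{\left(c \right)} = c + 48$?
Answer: $\frac{901}{9} \approx 100.11$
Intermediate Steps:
$n{\left(c \right)} = 48 + c$
$\frac{9010}{n{\left(42 \right)}} = \frac{9010}{48 + 42} = \frac{9010}{90} = 9010 \cdot \frac{1}{90} = \frac{901}{9}$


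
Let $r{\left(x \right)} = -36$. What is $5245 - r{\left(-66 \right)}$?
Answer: $5281$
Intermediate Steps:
$5245 - r{\left(-66 \right)} = 5245 - -36 = 5245 + 36 = 5281$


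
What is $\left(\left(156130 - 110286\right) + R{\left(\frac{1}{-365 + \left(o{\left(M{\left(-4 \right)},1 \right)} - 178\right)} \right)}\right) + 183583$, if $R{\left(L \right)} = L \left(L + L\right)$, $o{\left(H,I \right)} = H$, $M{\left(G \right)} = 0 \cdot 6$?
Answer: $\frac{67646321525}{294849} \approx 2.2943 \cdot 10^{5}$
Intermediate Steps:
$M{\left(G \right)} = 0$
$R{\left(L \right)} = 2 L^{2}$ ($R{\left(L \right)} = L 2 L = 2 L^{2}$)
$\left(\left(156130 - 110286\right) + R{\left(\frac{1}{-365 + \left(o{\left(M{\left(-4 \right)},1 \right)} - 178\right)} \right)}\right) + 183583 = \left(\left(156130 - 110286\right) + 2 \left(\frac{1}{-365 + \left(0 - 178\right)}\right)^{2}\right) + 183583 = \left(\left(156130 - 110286\right) + 2 \left(\frac{1}{-365 - 178}\right)^{2}\right) + 183583 = \left(45844 + 2 \left(\frac{1}{-543}\right)^{2}\right) + 183583 = \left(45844 + 2 \left(- \frac{1}{543}\right)^{2}\right) + 183583 = \left(45844 + 2 \cdot \frac{1}{294849}\right) + 183583 = \left(45844 + \frac{2}{294849}\right) + 183583 = \frac{13517057558}{294849} + 183583 = \frac{67646321525}{294849}$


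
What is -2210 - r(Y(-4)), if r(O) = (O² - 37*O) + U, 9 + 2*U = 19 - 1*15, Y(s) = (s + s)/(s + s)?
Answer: -4343/2 ≈ -2171.5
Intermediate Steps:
Y(s) = 1 (Y(s) = (2*s)/((2*s)) = (2*s)*(1/(2*s)) = 1)
U = -5/2 (U = -9/2 + (19 - 1*15)/2 = -9/2 + (19 - 15)/2 = -9/2 + (½)*4 = -9/2 + 2 = -5/2 ≈ -2.5000)
r(O) = -5/2 + O² - 37*O (r(O) = (O² - 37*O) - 5/2 = -5/2 + O² - 37*O)
-2210 - r(Y(-4)) = -2210 - (-5/2 + 1² - 37*1) = -2210 - (-5/2 + 1 - 37) = -2210 - 1*(-77/2) = -2210 + 77/2 = -4343/2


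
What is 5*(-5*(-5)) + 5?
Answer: 130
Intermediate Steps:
5*(-5*(-5)) + 5 = 5*25 + 5 = 125 + 5 = 130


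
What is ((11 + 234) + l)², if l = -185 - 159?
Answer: 9801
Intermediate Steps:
l = -344
((11 + 234) + l)² = ((11 + 234) - 344)² = (245 - 344)² = (-99)² = 9801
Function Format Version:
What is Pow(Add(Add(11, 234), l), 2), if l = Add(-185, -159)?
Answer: 9801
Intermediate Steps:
l = -344
Pow(Add(Add(11, 234), l), 2) = Pow(Add(Add(11, 234), -344), 2) = Pow(Add(245, -344), 2) = Pow(-99, 2) = 9801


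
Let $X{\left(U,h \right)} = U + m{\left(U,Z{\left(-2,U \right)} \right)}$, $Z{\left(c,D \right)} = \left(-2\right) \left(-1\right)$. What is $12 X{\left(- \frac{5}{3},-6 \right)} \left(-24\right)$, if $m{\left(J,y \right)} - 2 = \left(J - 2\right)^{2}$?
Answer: $-3968$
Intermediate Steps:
$Z{\left(c,D \right)} = 2$
$m{\left(J,y \right)} = 2 + \left(-2 + J\right)^{2}$ ($m{\left(J,y \right)} = 2 + \left(J - 2\right)^{2} = 2 + \left(-2 + J\right)^{2}$)
$X{\left(U,h \right)} = 2 + U + \left(-2 + U\right)^{2}$ ($X{\left(U,h \right)} = U + \left(2 + \left(-2 + U\right)^{2}\right) = 2 + U + \left(-2 + U\right)^{2}$)
$12 X{\left(- \frac{5}{3},-6 \right)} \left(-24\right) = 12 \left(2 - \frac{5}{3} + \left(-2 - \frac{5}{3}\right)^{2}\right) \left(-24\right) = 12 \left(2 - \frac{5}{3} + \left(- \frac{11}{3}\right)^{2}\right) \left(-24\right) = 12 \left(2 - \frac{5}{3} + \frac{121}{9}\right) \left(-24\right) = 12 \cdot \frac{124}{9} \left(-24\right) = \frac{496}{3} \left(-24\right) = -3968$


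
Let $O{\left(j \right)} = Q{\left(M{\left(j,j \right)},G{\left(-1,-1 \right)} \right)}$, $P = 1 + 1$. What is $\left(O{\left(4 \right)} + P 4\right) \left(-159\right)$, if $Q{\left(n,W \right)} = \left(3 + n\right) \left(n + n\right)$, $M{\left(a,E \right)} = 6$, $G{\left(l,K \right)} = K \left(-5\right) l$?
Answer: $-18444$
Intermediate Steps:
$P = 2$
$G{\left(l,K \right)} = - 5 K l$
$Q{\left(n,W \right)} = 2 n \left(3 + n\right)$ ($Q{\left(n,W \right)} = \left(3 + n\right) 2 n = 2 n \left(3 + n\right)$)
$O{\left(j \right)} = 108$ ($O{\left(j \right)} = 2 \cdot 6 \left(3 + 6\right) = 2 \cdot 6 \cdot 9 = 108$)
$\left(O{\left(4 \right)} + P 4\right) \left(-159\right) = \left(108 + 2 \cdot 4\right) \left(-159\right) = \left(108 + 8\right) \left(-159\right) = 116 \left(-159\right) = -18444$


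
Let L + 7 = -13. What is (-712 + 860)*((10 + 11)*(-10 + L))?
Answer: -93240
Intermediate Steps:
L = -20 (L = -7 - 13 = -20)
(-712 + 860)*((10 + 11)*(-10 + L)) = (-712 + 860)*((10 + 11)*(-10 - 20)) = 148*(21*(-30)) = 148*(-630) = -93240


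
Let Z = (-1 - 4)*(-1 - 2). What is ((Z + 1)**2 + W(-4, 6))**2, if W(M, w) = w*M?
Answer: 53824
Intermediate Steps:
W(M, w) = M*w
Z = 15 (Z = -5*(-3) = 15)
((Z + 1)**2 + W(-4, 6))**2 = ((15 + 1)**2 - 4*6)**2 = (16**2 - 24)**2 = (256 - 24)**2 = 232**2 = 53824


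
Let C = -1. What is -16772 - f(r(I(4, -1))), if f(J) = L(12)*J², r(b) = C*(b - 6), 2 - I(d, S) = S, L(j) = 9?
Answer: -16853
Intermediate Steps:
I(d, S) = 2 - S
r(b) = 6 - b (r(b) = -(b - 6) = -(-6 + b) = 6 - b)
f(J) = 9*J²
-16772 - f(r(I(4, -1))) = -16772 - 9*(6 - (2 - 1*(-1)))² = -16772 - 9*(6 - (2 + 1))² = -16772 - 9*(6 - 1*3)² = -16772 - 9*(6 - 3)² = -16772 - 9*3² = -16772 - 9*9 = -16772 - 1*81 = -16772 - 81 = -16853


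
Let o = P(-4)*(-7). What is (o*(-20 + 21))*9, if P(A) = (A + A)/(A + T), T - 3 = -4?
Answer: -504/5 ≈ -100.80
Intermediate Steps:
T = -1 (T = 3 - 4 = -1)
P(A) = 2*A/(-1 + A) (P(A) = (A + A)/(A - 1) = (2*A)/(-1 + A) = 2*A/(-1 + A))
o = -56/5 (o = (2*(-4)/(-1 - 4))*(-7) = (2*(-4)/(-5))*(-7) = (2*(-4)*(-⅕))*(-7) = (8/5)*(-7) = -56/5 ≈ -11.200)
(o*(-20 + 21))*9 = -56*(-20 + 21)/5*9 = -56/5*1*9 = -56/5*9 = -504/5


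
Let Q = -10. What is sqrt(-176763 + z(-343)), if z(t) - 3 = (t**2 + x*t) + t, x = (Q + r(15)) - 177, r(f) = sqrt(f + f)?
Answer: sqrt(4687 - 343*sqrt(30)) ≈ 52.994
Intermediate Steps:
r(f) = sqrt(2)*sqrt(f) (r(f) = sqrt(2*f) = sqrt(2)*sqrt(f))
x = -187 + sqrt(30) (x = (-10 + sqrt(2)*sqrt(15)) - 177 = (-10 + sqrt(30)) - 177 = -187 + sqrt(30) ≈ -181.52)
z(t) = 3 + t + t**2 + t*(-187 + sqrt(30)) (z(t) = 3 + ((t**2 + (-187 + sqrt(30))*t) + t) = 3 + ((t**2 + t*(-187 + sqrt(30))) + t) = 3 + (t + t**2 + t*(-187 + sqrt(30))) = 3 + t + t**2 + t*(-187 + sqrt(30)))
sqrt(-176763 + z(-343)) = sqrt(-176763 + (3 - 343 + (-343)**2 - 1*(-343)*(187 - sqrt(30)))) = sqrt(-176763 + (3 - 343 + 117649 + (64141 - 343*sqrt(30)))) = sqrt(-176763 + (181450 - 343*sqrt(30))) = sqrt(4687 - 343*sqrt(30))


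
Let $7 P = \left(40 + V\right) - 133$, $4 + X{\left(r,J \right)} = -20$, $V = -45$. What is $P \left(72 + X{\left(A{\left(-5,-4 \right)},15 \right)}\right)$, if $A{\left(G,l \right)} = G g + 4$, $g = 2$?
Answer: $- \frac{6624}{7} \approx -946.29$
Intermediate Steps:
$A{\left(G,l \right)} = 4 + 2 G$ ($A{\left(G,l \right)} = G 2 + 4 = 2 G + 4 = 4 + 2 G$)
$X{\left(r,J \right)} = -24$ ($X{\left(r,J \right)} = -4 - 20 = -24$)
$P = - \frac{138}{7}$ ($P = \frac{\left(40 - 45\right) - 133}{7} = \frac{-5 - 133}{7} = \frac{1}{7} \left(-138\right) = - \frac{138}{7} \approx -19.714$)
$P \left(72 + X{\left(A{\left(-5,-4 \right)},15 \right)}\right) = - \frac{138 \left(72 - 24\right)}{7} = \left(- \frac{138}{7}\right) 48 = - \frac{6624}{7}$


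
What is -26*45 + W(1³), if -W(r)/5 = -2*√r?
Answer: -1160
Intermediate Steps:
W(r) = 10*√r (W(r) = -(-10)*√r = 10*√r)
-26*45 + W(1³) = -26*45 + 10*√(1³) = -1170 + 10*√1 = -1170 + 10*1 = -1170 + 10 = -1160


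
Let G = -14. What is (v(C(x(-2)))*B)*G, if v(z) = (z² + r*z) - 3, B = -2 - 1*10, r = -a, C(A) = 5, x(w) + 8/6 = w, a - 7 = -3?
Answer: 336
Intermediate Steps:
a = 4 (a = 7 - 3 = 4)
x(w) = -4/3 + w
r = -4 (r = -1*4 = -4)
B = -12 (B = -2 - 10 = -12)
v(z) = -3 + z² - 4*z (v(z) = (z² - 4*z) - 3 = -3 + z² - 4*z)
(v(C(x(-2)))*B)*G = ((-3 + 5² - 4*5)*(-12))*(-14) = ((-3 + 25 - 20)*(-12))*(-14) = (2*(-12))*(-14) = -24*(-14) = 336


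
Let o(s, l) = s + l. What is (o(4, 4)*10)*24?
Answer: 1920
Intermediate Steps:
o(s, l) = l + s
(o(4, 4)*10)*24 = ((4 + 4)*10)*24 = (8*10)*24 = 80*24 = 1920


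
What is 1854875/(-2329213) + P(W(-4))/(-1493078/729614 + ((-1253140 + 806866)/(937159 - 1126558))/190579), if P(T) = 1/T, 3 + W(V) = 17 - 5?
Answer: -160170849587234897871862/188292517613208195149439 ≈ -0.85065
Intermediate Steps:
W(V) = 9 (W(V) = -3 + (17 - 5) = -3 + 12 = 9)
1854875/(-2329213) + P(W(-4))/(-1493078/729614 + ((-1253140 + 806866)/(937159 - 1126558))/190579) = 1854875/(-2329213) + 1/(9*(-1493078/729614 + ((-1253140 + 806866)/(937159 - 1126558))/190579)) = 1854875*(-1/2329213) + 1/(9*(-1493078*1/729614 - 446274/(-189399)*(1/190579))) = -1854875/2329213 + 1/(9*(-746539/364807 - 446274*(-1/189399)*(1/190579))) = -1854875/2329213 + 1/(9*(-746539/364807 + (148758/63133)*(1/190579))) = -1854875/2329213 + 1/(9*(-746539/364807 + 148758/12031824007)) = -1854875/2329213 + 1/(9*(-8982171594402067/4389293620521649)) = -1854875/2329213 + (1/9)*(-4389293620521649/8982171594402067) = -1854875/2329213 - 4389293620521649/80839544349618603 = -160170849587234897871862/188292517613208195149439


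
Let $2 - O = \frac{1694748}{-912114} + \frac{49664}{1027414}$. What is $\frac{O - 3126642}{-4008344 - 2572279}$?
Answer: $\frac{244169257915479122}{513902068847961759} \approx 0.47513$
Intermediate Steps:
$O = \frac{297512164864}{78093224433}$ ($O = 2 - \left(\frac{1694748}{-912114} + \frac{49664}{1027414}\right) = 2 - \left(1694748 \left(- \frac{1}{912114}\right) + 49664 \cdot \frac{1}{1027414}\right) = 2 - \left(- \frac{282458}{152019} + \frac{24832}{513707}\right) = 2 - - \frac{141325715998}{78093224433} = 2 + \frac{141325715998}{78093224433} = \frac{297512164864}{78093224433} \approx 3.8097$)
$\frac{O - 3126642}{-4008344 - 2572279} = \frac{\frac{297512164864}{78093224433} - 3126642}{-4008344 - 2572279} = - \frac{244169257915479122}{78093224433 \left(-6580623\right)} = \left(- \frac{244169257915479122}{78093224433}\right) \left(- \frac{1}{6580623}\right) = \frac{244169257915479122}{513902068847961759}$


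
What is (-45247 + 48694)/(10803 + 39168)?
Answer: 1149/16657 ≈ 0.068980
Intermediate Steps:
(-45247 + 48694)/(10803 + 39168) = 3447/49971 = 3447*(1/49971) = 1149/16657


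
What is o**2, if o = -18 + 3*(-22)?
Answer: 7056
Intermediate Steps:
o = -84 (o = -18 - 66 = -84)
o**2 = (-84)**2 = 7056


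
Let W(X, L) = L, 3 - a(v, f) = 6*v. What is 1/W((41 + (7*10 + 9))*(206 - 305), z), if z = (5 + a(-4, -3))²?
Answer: 1/1024 ≈ 0.00097656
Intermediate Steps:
a(v, f) = 3 - 6*v
z = 1024 (z = (5 + (3 - 6*(-4)))² = (5 + (3 + 24))² = (5 + 27)² = 32² = 1024)
1/W((41 + (7*10 + 9))*(206 - 305), z) = 1/1024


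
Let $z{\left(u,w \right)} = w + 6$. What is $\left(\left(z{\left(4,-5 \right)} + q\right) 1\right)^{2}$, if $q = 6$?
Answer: $49$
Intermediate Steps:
$z{\left(u,w \right)} = 6 + w$
$\left(\left(z{\left(4,-5 \right)} + q\right) 1\right)^{2} = \left(\left(\left(6 - 5\right) + 6\right) 1\right)^{2} = \left(\left(1 + 6\right) 1\right)^{2} = \left(7 \cdot 1\right)^{2} = 7^{2} = 49$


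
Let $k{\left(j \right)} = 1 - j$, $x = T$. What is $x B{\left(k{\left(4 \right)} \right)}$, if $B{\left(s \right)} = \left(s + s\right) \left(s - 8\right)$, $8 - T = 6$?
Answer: $132$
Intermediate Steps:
$T = 2$ ($T = 8 - 6 = 2$)
$x = 2$
$B{\left(s \right)} = 2 s \left(-8 + s\right)$
$x B{\left(k{\left(4 \right)} \right)} = 2 \cdot 2 \left(1 - 4\right) \left(-8 + \left(1 - 4\right)\right) = 2 \cdot 2 \left(-3\right) \left(-8 - 3\right) = 2 \cdot 2 \left(-3\right) \left(-11\right) = 2 \cdot 66 = 132$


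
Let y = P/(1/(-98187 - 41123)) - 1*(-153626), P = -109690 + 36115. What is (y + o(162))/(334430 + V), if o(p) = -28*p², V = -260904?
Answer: 5124576022/36763 ≈ 1.3940e+5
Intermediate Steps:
P = -73575
y = 10249886876 (y = -73575/(1/(-98187 - 41123)) - 1*(-153626) = -73575/(1/(-139310)) + 153626 = -73575/(-1/139310) + 153626 = -73575*(-139310) + 153626 = 10249733250 + 153626 = 10249886876)
(y + o(162))/(334430 + V) = (10249886876 - 28*162²)/(334430 - 260904) = (10249886876 - 28*26244)/73526 = (10249886876 - 734832)*(1/73526) = 10249152044*(1/73526) = 5124576022/36763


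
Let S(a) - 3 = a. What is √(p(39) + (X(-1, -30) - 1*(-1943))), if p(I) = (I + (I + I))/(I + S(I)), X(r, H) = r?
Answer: √17491/3 ≈ 44.085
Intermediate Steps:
S(a) = 3 + a
p(I) = 3*I/(3 + 2*I) (p(I) = (I + (I + I))/(I + (3 + I)) = (I + 2*I)/(3 + 2*I) = (3*I)/(3 + 2*I) = 3*I/(3 + 2*I))
√(p(39) + (X(-1, -30) - 1*(-1943))) = √(3*39/(3 + 2*39) + (-1 - 1*(-1943))) = √(3*39/(3 + 78) + (-1 + 1943)) = √(3*39/81 + 1942) = √(3*39*(1/81) + 1942) = √(13/9 + 1942) = √(17491/9) = √17491/3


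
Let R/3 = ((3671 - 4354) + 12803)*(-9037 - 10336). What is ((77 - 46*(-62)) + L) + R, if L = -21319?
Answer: -704420670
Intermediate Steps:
R = -704402280 (R = 3*(((3671 - 4354) + 12803)*(-9037 - 10336)) = 3*((-683 + 12803)*(-19373)) = 3*(12120*(-19373)) = 3*(-234800760) = -704402280)
((77 - 46*(-62)) + L) + R = ((77 - 46*(-62)) - 21319) - 704402280 = ((77 + 2852) - 21319) - 704402280 = (2929 - 21319) - 704402280 = -18390 - 704402280 = -704420670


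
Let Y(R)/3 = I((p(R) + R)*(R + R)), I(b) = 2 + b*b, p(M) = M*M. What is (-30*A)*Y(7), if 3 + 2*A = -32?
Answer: 968086350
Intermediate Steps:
A = -35/2 (A = -3/2 + (1/2)*(-32) = -3/2 - 16 = -35/2 ≈ -17.500)
p(M) = M**2
I(b) = 2 + b**2
Y(R) = 6 + 12*R**2*(R + R**2)**2 (Y(R) = 3*(2 + ((R**2 + R)*(R + R))**2) = 3*(2 + ((R + R**2)*(2*R))**2) = 3*(2 + (2*R*(R + R**2))**2) = 3*(2 + 4*R**2*(R + R**2)**2) = 6 + 12*R**2*(R + R**2)**2)
(-30*A)*Y(7) = (-30*(-35/2))*(6 + 12*7**4*(1 + 7)**2) = 525*(6 + 12*2401*8**2) = 525*(6 + 12*2401*64) = 525*(6 + 1843968) = 525*1843974 = 968086350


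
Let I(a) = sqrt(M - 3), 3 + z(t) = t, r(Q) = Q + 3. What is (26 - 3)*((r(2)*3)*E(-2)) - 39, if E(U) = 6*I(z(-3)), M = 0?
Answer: -39 + 2070*I*sqrt(3) ≈ -39.0 + 3585.3*I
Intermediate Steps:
r(Q) = 3 + Q
z(t) = -3 + t
I(a) = I*sqrt(3) (I(a) = sqrt(0 - 3) = sqrt(-3) = I*sqrt(3))
E(U) = 6*I*sqrt(3) (E(U) = 6*(I*sqrt(3)) = 6*I*sqrt(3))
(26 - 3)*((r(2)*3)*E(-2)) - 39 = (26 - 3)*(((3 + 2)*3)*(6*I*sqrt(3))) - 39 = 23*((5*3)*(6*I*sqrt(3))) - 39 = 23*(15*(6*I*sqrt(3))) - 39 = 23*(90*I*sqrt(3)) - 39 = 2070*I*sqrt(3) - 39 = -39 + 2070*I*sqrt(3)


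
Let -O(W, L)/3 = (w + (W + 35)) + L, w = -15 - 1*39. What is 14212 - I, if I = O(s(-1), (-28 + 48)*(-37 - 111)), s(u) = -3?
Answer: 5266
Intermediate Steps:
w = -54 (w = -15 - 39 = -54)
O(W, L) = 57 - 3*L - 3*W (O(W, L) = -3*((-54 + (W + 35)) + L) = -3*((-54 + (35 + W)) + L) = -3*((-19 + W) + L) = -3*(-19 + L + W) = 57 - 3*L - 3*W)
I = 8946 (I = 57 - 3*(-28 + 48)*(-37 - 111) - 3*(-3) = 57 - 60*(-148) + 9 = 57 - 3*(-2960) + 9 = 57 + 8880 + 9 = 8946)
14212 - I = 14212 - 1*8946 = 14212 - 8946 = 5266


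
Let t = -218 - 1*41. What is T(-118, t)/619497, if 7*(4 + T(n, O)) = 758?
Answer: 730/4336479 ≈ 0.00016834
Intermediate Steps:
t = -259 (t = -218 - 41 = -259)
T(n, O) = 730/7 (T(n, O) = -4 + (1/7)*758 = -4 + 758/7 = 730/7)
T(-118, t)/619497 = (730/7)/619497 = (730/7)*(1/619497) = 730/4336479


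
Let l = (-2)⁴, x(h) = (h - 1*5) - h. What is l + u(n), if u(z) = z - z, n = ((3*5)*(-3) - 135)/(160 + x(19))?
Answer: 16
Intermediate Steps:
x(h) = -5 (x(h) = (h - 5) - h = (-5 + h) - h = -5)
l = 16
n = -36/31 (n = ((3*5)*(-3) - 135)/(160 - 5) = (15*(-3) - 135)/155 = (-45 - 135)*(1/155) = -180*1/155 = -36/31 ≈ -1.1613)
u(z) = 0
l + u(n) = 16 + 0 = 16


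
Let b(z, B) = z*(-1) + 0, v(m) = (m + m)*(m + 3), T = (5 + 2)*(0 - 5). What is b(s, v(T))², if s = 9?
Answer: 81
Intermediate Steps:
T = -35 (T = 7*(-5) = -35)
v(m) = 2*m*(3 + m) (v(m) = (2*m)*(3 + m) = 2*m*(3 + m))
b(z, B) = -z (b(z, B) = -z + 0 = -z)
b(s, v(T))² = (-1*9)² = (-9)² = 81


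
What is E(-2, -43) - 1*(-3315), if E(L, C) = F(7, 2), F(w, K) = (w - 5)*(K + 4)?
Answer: 3327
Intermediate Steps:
F(w, K) = (-5 + w)*(4 + K)
E(L, C) = 12 (E(L, C) = -20 - 5*2 + 4*7 + 2*7 = -20 - 10 + 28 + 14 = 12)
E(-2, -43) - 1*(-3315) = 12 - 1*(-3315) = 12 + 3315 = 3327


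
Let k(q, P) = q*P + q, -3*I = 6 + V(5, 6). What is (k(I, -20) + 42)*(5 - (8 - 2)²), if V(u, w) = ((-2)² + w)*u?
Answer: -36890/3 ≈ -12297.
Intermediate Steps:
V(u, w) = u*(4 + w) (V(u, w) = (4 + w)*u = u*(4 + w))
I = -56/3 (I = -(6 + 5*(4 + 6))/3 = -(6 + 5*10)/3 = -(6 + 50)/3 = -⅓*56 = -56/3 ≈ -18.667)
k(q, P) = q + P*q (k(q, P) = P*q + q = q + P*q)
(k(I, -20) + 42)*(5 - (8 - 2)²) = (-56*(1 - 20)/3 + 42)*(5 - (8 - 2)²) = (-56/3*(-19) + 42)*(5 - 1*6²) = (1064/3 + 42)*(5 - 1*36) = 1190*(5 - 36)/3 = (1190/3)*(-31) = -36890/3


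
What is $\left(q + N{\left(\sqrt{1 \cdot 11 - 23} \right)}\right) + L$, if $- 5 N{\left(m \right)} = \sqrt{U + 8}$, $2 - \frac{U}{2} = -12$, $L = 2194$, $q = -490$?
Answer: $\frac{8514}{5} \approx 1702.8$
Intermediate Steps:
$U = 28$ ($U = 4 - -24 = 4 + 24 = 28$)
$N{\left(m \right)} = - \frac{6}{5}$ ($N{\left(m \right)} = - \frac{\sqrt{28 + 8}}{5} = - \frac{\sqrt{36}}{5} = \left(- \frac{1}{5}\right) 6 = - \frac{6}{5}$)
$\left(q + N{\left(\sqrt{1 \cdot 11 - 23} \right)}\right) + L = \left(-490 - \frac{6}{5}\right) + 2194 = - \frac{2456}{5} + 2194 = \frac{8514}{5}$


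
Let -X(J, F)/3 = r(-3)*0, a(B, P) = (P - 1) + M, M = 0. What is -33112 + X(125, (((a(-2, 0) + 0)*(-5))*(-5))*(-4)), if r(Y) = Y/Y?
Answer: -33112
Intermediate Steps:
r(Y) = 1
a(B, P) = -1 + P (a(B, P) = (P - 1) + 0 = (-1 + P) + 0 = -1 + P)
X(J, F) = 0 (X(J, F) = -3*0 = 0)
-33112 + X(125, (((a(-2, 0) + 0)*(-5))*(-5))*(-4)) = -33112 + 0 = -33112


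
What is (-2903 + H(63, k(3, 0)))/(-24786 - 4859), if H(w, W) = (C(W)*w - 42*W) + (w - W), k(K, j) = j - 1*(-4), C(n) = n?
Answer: 552/5929 ≈ 0.093102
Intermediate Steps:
k(K, j) = 4 + j (k(K, j) = j + 4 = 4 + j)
H(w, W) = w - 43*W + W*w (H(w, W) = (W*w - 42*W) + (w - W) = (-42*W + W*w) + (w - W) = w - 43*W + W*w)
(-2903 + H(63, k(3, 0)))/(-24786 - 4859) = (-2903 + (63 - 43*(4 + 0) + (4 + 0)*63))/(-24786 - 4859) = (-2903 + (63 - 43*4 + 4*63))/(-29645) = (-2903 + (63 - 172 + 252))*(-1/29645) = (-2903 + 143)*(-1/29645) = -2760*(-1/29645) = 552/5929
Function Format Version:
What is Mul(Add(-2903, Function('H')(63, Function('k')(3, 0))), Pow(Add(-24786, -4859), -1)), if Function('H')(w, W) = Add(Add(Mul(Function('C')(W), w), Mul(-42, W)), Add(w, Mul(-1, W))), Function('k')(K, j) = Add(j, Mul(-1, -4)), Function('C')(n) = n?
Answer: Rational(552, 5929) ≈ 0.093102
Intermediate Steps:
Function('k')(K, j) = Add(4, j) (Function('k')(K, j) = Add(j, 4) = Add(4, j))
Function('H')(w, W) = Add(w, Mul(-43, W), Mul(W, w)) (Function('H')(w, W) = Add(Add(Mul(W, w), Mul(-42, W)), Add(w, Mul(-1, W))) = Add(Add(Mul(-42, W), Mul(W, w)), Add(w, Mul(-1, W))) = Add(w, Mul(-43, W), Mul(W, w)))
Mul(Add(-2903, Function('H')(63, Function('k')(3, 0))), Pow(Add(-24786, -4859), -1)) = Mul(Add(-2903, Add(63, Mul(-43, Add(4, 0)), Mul(Add(4, 0), 63))), Pow(Add(-24786, -4859), -1)) = Mul(Add(-2903, Add(63, Mul(-43, 4), Mul(4, 63))), Pow(-29645, -1)) = Mul(Add(-2903, Add(63, -172, 252)), Rational(-1, 29645)) = Mul(Add(-2903, 143), Rational(-1, 29645)) = Mul(-2760, Rational(-1, 29645)) = Rational(552, 5929)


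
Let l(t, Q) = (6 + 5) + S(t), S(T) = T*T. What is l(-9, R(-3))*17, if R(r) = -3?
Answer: 1564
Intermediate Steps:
S(T) = T²
l(t, Q) = 11 + t² (l(t, Q) = (6 + 5) + t² = 11 + t²)
l(-9, R(-3))*17 = (11 + (-9)²)*17 = (11 + 81)*17 = 92*17 = 1564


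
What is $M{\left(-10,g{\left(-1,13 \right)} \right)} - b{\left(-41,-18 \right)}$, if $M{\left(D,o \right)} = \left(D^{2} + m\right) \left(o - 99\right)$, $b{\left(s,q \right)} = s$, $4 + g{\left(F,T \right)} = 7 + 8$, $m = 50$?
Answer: $-13159$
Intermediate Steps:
$g{\left(F,T \right)} = 11$ ($g{\left(F,T \right)} = -4 + \left(7 + 8\right) = -4 + 15 = 11$)
$M{\left(D,o \right)} = \left(-99 + o\right) \left(50 + D^{2}\right)$ ($M{\left(D,o \right)} = \left(D^{2} + 50\right) \left(o - 99\right) = \left(50 + D^{2}\right) \left(-99 + o\right) = \left(-99 + o\right) \left(50 + D^{2}\right)$)
$M{\left(-10,g{\left(-1,13 \right)} \right)} - b{\left(-41,-18 \right)} = \left(-4950 - 99 \left(-10\right)^{2} + 50 \cdot 11 + 11 \left(-10\right)^{2}\right) - -41 = \left(-4950 - 9900 + 550 + 11 \cdot 100\right) + 41 = \left(-4950 - 9900 + 550 + 1100\right) + 41 = -13200 + 41 = -13159$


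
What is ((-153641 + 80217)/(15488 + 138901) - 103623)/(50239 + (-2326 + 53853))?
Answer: -15998324771/15711550974 ≈ -1.0183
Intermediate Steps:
((-153641 + 80217)/(15488 + 138901) - 103623)/(50239 + (-2326 + 53853)) = (-73424/154389 - 103623)/(50239 + 51527) = (-73424*1/154389 - 103623)/101766 = (-73424/154389 - 103623)*(1/101766) = -15998324771/154389*1/101766 = -15998324771/15711550974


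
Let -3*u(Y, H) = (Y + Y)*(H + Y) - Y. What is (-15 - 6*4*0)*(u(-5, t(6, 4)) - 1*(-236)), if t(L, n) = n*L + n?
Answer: -4665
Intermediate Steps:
t(L, n) = n + L*n (t(L, n) = L*n + n = n + L*n)
u(Y, H) = Y/3 - 2*Y*(H + Y)/3 (u(Y, H) = -((Y + Y)*(H + Y) - Y)/3 = -((2*Y)*(H + Y) - Y)/3 = -(2*Y*(H + Y) - Y)/3 = -(-Y + 2*Y*(H + Y))/3 = Y/3 - 2*Y*(H + Y)/3)
(-15 - 6*4*0)*(u(-5, t(6, 4)) - 1*(-236)) = (-15 - 6*4*0)*((1/3)*(-5)*(1 - 8*(1 + 6) - 2*(-5)) - 1*(-236)) = (-15 - 24*0)*((1/3)*(-5)*(1 - 8*7 + 10) + 236) = (-15 + 0)*((1/3)*(-5)*(1 - 2*28 + 10) + 236) = -15*((1/3)*(-5)*(1 - 56 + 10) + 236) = -15*((1/3)*(-5)*(-45) + 236) = -15*(75 + 236) = -15*311 = -4665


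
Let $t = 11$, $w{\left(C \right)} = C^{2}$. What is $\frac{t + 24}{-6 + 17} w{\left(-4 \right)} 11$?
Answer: $560$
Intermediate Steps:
$\frac{t + 24}{-6 + 17} w{\left(-4 \right)} 11 = \frac{11 + 24}{-6 + 17} \left(-4\right)^{2} \cdot 11 = \frac{35}{11} \cdot 16 \cdot 11 = \frac{560}{11} \cdot 11 = 560$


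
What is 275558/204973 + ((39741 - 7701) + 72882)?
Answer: 21506452664/204973 ≈ 1.0492e+5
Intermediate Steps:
275558/204973 + ((39741 - 7701) + 72882) = 275558*(1/204973) + (32040 + 72882) = 275558/204973 + 104922 = 21506452664/204973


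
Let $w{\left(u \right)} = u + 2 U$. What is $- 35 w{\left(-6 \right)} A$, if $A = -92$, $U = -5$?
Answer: $-51520$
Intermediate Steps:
$w{\left(u \right)} = -10 + u$ ($w{\left(u \right)} = u + 2 \left(-5\right) = u - 10 = -10 + u$)
$- 35 w{\left(-6 \right)} A = - 35 \left(-10 - 6\right) \left(-92\right) = \left(-35\right) \left(-16\right) \left(-92\right) = 560 \left(-92\right) = -51520$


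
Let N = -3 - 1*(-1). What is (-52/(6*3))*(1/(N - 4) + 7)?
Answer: -533/27 ≈ -19.741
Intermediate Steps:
N = -2 (N = -3 + 1 = -2)
(-52/(6*3))*(1/(N - 4) + 7) = (-52/(6*3))*(1/(-2 - 4) + 7) = (-52/18)*(1/(-6) + 7) = (-52/18)*(-1/6 + 7) = -13*2/9*(41/6) = -26/9*41/6 = -533/27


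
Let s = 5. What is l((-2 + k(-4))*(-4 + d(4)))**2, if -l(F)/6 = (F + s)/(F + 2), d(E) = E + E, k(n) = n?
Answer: 3249/121 ≈ 26.851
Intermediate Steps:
d(E) = 2*E
l(F) = -6*(5 + F)/(2 + F) (l(F) = -6*(F + 5)/(F + 2) = -6*(5 + F)/(2 + F))
l((-2 + k(-4))*(-4 + d(4)))**2 = (6*(-5 - (-2 - 4)*(-4 + 2*4))/(2 + (-2 - 4)*(-4 + 2*4)))**2 = (6*(-5 - (-6)*(-4 + 8))/(2 - 6*(-4 + 8)))**2 = (6*(-5 - (-6)*4)/(2 - 6*4))**2 = (6*(-5 - 1*(-24))/(2 - 24))**2 = (6*(-5 + 24)/(-22))**2 = (6*(-1/22)*19)**2 = (-57/11)**2 = 3249/121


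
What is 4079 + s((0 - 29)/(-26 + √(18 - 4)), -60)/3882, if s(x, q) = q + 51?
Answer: 5278223/1294 ≈ 4079.0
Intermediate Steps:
s(x, q) = 51 + q
4079 + s((0 - 29)/(-26 + √(18 - 4)), -60)/3882 = 4079 + (51 - 60)/3882 = 4079 - 9*1/3882 = 4079 - 3/1294 = 5278223/1294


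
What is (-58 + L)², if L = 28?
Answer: 900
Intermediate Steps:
(-58 + L)² = (-58 + 28)² = (-30)² = 900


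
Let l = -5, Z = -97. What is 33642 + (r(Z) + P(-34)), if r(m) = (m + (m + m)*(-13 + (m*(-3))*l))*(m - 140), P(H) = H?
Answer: -67439107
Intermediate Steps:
r(m) = (-140 + m)*(m + 2*m*(-13 + 15*m)) (r(m) = (m + (m + m)*(-13 + (m*(-3))*(-5)))*(m - 140) = (m + (2*m)*(-13 - 3*m*(-5)))*(-140 + m) = (m + (2*m)*(-13 + 15*m))*(-140 + m) = (m + 2*m*(-13 + 15*m))*(-140 + m) = (-140 + m)*(m + 2*m*(-13 + 15*m)))
33642 + (r(Z) + P(-34)) = 33642 + (5*(-97)*(700 - 845*(-97) + 6*(-97)²) - 34) = 33642 + (5*(-97)*(700 + 81965 + 6*9409) - 34) = 33642 + (5*(-97)*(700 + 81965 + 56454) - 34) = 33642 + (5*(-97)*139119 - 34) = 33642 + (-67472715 - 34) = 33642 - 67472749 = -67439107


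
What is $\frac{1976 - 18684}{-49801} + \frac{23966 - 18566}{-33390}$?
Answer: $\frac{3210608}{18476171} \approx 0.17377$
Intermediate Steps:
$\frac{1976 - 18684}{-49801} + \frac{23966 - 18566}{-33390} = \left(-16708\right) \left(- \frac{1}{49801}\right) + 5400 \left(- \frac{1}{33390}\right) = \frac{16708}{49801} - \frac{60}{371} = \frac{3210608}{18476171}$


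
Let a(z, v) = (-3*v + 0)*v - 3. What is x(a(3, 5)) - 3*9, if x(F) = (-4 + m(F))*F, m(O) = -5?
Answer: 675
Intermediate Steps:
a(z, v) = -3 - 3*v² (a(z, v) = (-3*v)*v - 3 = -3*v² - 3 = -3 - 3*v²)
x(F) = -9*F (x(F) = (-4 - 5)*F = -9*F)
x(a(3, 5)) - 3*9 = -9*(-3 - 3*5²) - 3*9 = -9*(-3 - 3*25) - 27 = -9*(-3 - 75) - 27 = -9*(-78) - 27 = 702 - 27 = 675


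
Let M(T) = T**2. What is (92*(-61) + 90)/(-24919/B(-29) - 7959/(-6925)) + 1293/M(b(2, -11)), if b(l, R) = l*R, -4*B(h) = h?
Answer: 1428937491877/333972336676 ≈ 4.2786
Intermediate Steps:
B(h) = -h/4
b(l, R) = R*l
(92*(-61) + 90)/(-24919/B(-29) - 7959/(-6925)) + 1293/M(b(2, -11)) = (92*(-61) + 90)/(-24919/((-1/4*(-29))) - 7959/(-6925)) + 1293/((-11*2)**2) = (-5612 + 90)/(-24919/29/4 - 7959*(-1/6925)) + 1293/((-22)**2) = -5522/(-24919*4/29 + 7959/6925) + 1293/484 = -5522/(-99676/29 + 7959/6925) + 1293*(1/484) = -5522/(-690025489/200825) + 1293/484 = -5522*(-200825/690025489) + 1293/484 = 1108955650/690025489 + 1293/484 = 1428937491877/333972336676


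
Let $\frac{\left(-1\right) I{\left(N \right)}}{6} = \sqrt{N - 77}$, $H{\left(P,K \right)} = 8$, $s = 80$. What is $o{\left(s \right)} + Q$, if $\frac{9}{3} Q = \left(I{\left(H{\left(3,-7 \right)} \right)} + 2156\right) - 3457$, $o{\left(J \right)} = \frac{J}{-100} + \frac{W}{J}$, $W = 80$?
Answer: $- \frac{6502}{15} - 2 i \sqrt{69} \approx -433.47 - 16.613 i$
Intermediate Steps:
$I{\left(N \right)} = - 6 \sqrt{-77 + N}$ ($I{\left(N \right)} = - 6 \sqrt{N - 77} = - 6 \sqrt{-77 + N}$)
$o{\left(J \right)} = \frac{80}{J} - \frac{J}{100}$ ($o{\left(J \right)} = \frac{J}{-100} + \frac{80}{J} = J \left(- \frac{1}{100}\right) + \frac{80}{J} = - \frac{J}{100} + \frac{80}{J} = \frac{80}{J} - \frac{J}{100}$)
$Q = - \frac{1301}{3} - 2 i \sqrt{69}$ ($Q = \frac{\left(- 6 \sqrt{-77 + 8} + 2156\right) - 3457}{3} = \frac{\left(- 6 \sqrt{-69} + 2156\right) - 3457}{3} = \frac{\left(- 6 i \sqrt{69} + 2156\right) - 3457}{3} = \frac{\left(2156 - 6 i \sqrt{69}\right) - 3457}{3} = \frac{-1301 - 6 i \sqrt{69}}{3} = - \frac{1301}{3} - 2 i \sqrt{69} \approx -433.67 - 16.613 i$)
$o{\left(s \right)} + Q = \left(\frac{80}{80} - \frac{4}{5}\right) - \left(\frac{1301}{3} + 2 i \sqrt{69}\right) = \left(80 \cdot \frac{1}{80} - \frac{4}{5}\right) - \left(\frac{1301}{3} + 2 i \sqrt{69}\right) = \left(1 - \frac{4}{5}\right) - \left(\frac{1301}{3} + 2 i \sqrt{69}\right) = \frac{1}{5} - \left(\frac{1301}{3} + 2 i \sqrt{69}\right) = - \frac{6502}{15} - 2 i \sqrt{69}$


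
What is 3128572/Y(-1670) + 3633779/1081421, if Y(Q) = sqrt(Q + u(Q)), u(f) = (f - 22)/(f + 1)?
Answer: 3633779/1081421 - 1564286*I*sqrt(4649062922)/1392769 ≈ 3.3602 - 76581.0*I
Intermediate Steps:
u(f) = (-22 + f)/(1 + f)
Y(Q) = sqrt(Q + (-22 + Q)/(1 + Q))
3128572/Y(-1670) + 3633779/1081421 = 3128572/(sqrt((-22 - 1670 - 1670*(1 - 1670))/(1 - 1670))) + 3633779/1081421 = 3128572/(sqrt((-22 - 1670 - 1670*(-1669))/(-1669))) + 3633779*(1/1081421) = 3128572/(sqrt(-(-22 - 1670 + 2787230)/1669)) + 3633779/1081421 = 3128572/(sqrt(-1/1669*2785538)) + 3633779/1081421 = 3128572/(sqrt(-2785538/1669)) + 3633779/1081421 = 3128572/((I*sqrt(4649062922)/1669)) + 3633779/1081421 = 3128572*(-I*sqrt(4649062922)/2785538) + 3633779/1081421 = -1564286*I*sqrt(4649062922)/1392769 + 3633779/1081421 = 3633779/1081421 - 1564286*I*sqrt(4649062922)/1392769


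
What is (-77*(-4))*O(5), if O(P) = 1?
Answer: 308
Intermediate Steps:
(-77*(-4))*O(5) = -77*(-4)*1 = -11*(-28)*1 = 308*1 = 308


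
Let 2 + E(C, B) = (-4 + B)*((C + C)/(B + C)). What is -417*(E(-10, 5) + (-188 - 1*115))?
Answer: 125517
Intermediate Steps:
E(C, B) = -2 + 2*C*(-4 + B)/(B + C) (E(C, B) = -2 + (-4 + B)*((C + C)/(B + C)) = -2 + (-4 + B)*((2*C)/(B + C)) = -2 + (-4 + B)*(2*C/(B + C)) = -2 + 2*C*(-4 + B)/(B + C))
-417*(E(-10, 5) + (-188 - 1*115)) = -417*(2*(-1*5 - 5*(-10) + 5*(-10))/(5 - 10) + (-188 - 1*115)) = -417*(2*(-5 + 50 - 50)/(-5) + (-188 - 115)) = -417*(2*(-1/5)*(-5) - 303) = -417*(2 - 303) = -417*(-301) = -1*(-125517) = 125517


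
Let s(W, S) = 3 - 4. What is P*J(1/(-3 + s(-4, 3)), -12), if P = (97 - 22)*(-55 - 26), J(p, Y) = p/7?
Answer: 6075/28 ≈ 216.96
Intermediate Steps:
s(W, S) = -1
J(p, Y) = p/7 (J(p, Y) = p*(⅐) = p/7)
P = -6075 (P = 75*(-81) = -6075)
P*J(1/(-3 + s(-4, 3)), -12) = -6075/(7*(-3 - 1)) = -6075/(7*(-4)) = -6075*(-1)/(7*4) = -6075*(-1/28) = 6075/28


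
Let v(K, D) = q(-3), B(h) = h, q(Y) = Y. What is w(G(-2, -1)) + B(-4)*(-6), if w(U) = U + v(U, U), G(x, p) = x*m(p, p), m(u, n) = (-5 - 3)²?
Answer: -107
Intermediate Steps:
v(K, D) = -3
m(u, n) = 64 (m(u, n) = (-8)² = 64)
G(x, p) = 64*x (G(x, p) = x*64 = 64*x)
w(U) = -3 + U (w(U) = U - 3 = -3 + U)
w(G(-2, -1)) + B(-4)*(-6) = (-3 + 64*(-2)) - 4*(-6) = (-3 - 128) + 24 = -131 + 24 = -107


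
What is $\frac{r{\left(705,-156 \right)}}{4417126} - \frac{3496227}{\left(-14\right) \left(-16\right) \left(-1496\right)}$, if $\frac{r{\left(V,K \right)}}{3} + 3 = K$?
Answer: $\frac{20812823907}{1994874112} \approx 10.433$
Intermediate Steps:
$r{\left(V,K \right)} = -9 + 3 K$
$\frac{r{\left(705,-156 \right)}}{4417126} - \frac{3496227}{\left(-14\right) \left(-16\right) \left(-1496\right)} = \frac{-9 + 3 \left(-156\right)}{4417126} - \frac{3496227}{\left(-14\right) \left(-16\right) \left(-1496\right)} = \left(-9 - 468\right) \frac{1}{4417126} - \frac{3496227}{224 \left(-1496\right)} = \left(-477\right) \frac{1}{4417126} - \frac{3496227}{-335104} = - \frac{9}{83342} - - \frac{499461}{47872} = - \frac{9}{83342} + \frac{499461}{47872} = \frac{20812823907}{1994874112}$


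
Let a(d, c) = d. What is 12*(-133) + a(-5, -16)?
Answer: -1601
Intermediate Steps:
12*(-133) + a(-5, -16) = 12*(-133) - 5 = -1596 - 5 = -1601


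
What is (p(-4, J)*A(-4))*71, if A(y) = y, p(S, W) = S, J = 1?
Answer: 1136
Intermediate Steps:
(p(-4, J)*A(-4))*71 = -4*(-4)*71 = 16*71 = 1136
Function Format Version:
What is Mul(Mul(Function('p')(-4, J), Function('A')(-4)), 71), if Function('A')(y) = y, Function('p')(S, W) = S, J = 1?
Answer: 1136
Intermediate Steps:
Mul(Mul(Function('p')(-4, J), Function('A')(-4)), 71) = Mul(Mul(-4, -4), 71) = Mul(16, 71) = 1136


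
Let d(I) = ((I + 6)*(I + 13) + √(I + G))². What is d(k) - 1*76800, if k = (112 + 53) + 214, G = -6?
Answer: 22776769973 + 301840*√373 ≈ 2.2783e+10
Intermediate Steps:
k = 379 (k = 165 + 214 = 379)
d(I) = (√(-6 + I) + (6 + I)*(13 + I))² (d(I) = ((I + 6)*(I + 13) + √(I - 6))² = ((6 + I)*(13 + I) + √(-6 + I))² = (√(-6 + I) + (6 + I)*(13 + I))²)
d(k) - 1*76800 = (78 + 379² + √(-6 + 379) + 19*379)² - 1*76800 = (78 + 143641 + √373 + 7201)² - 76800 = (150920 + √373)² - 76800 = -76800 + (150920 + √373)²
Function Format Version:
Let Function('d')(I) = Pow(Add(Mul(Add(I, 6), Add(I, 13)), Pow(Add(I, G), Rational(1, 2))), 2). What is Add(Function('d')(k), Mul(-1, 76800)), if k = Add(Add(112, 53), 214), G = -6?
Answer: Add(22776769973, Mul(301840, Pow(373, Rational(1, 2)))) ≈ 2.2783e+10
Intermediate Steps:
k = 379 (k = Add(165, 214) = 379)
Function('d')(I) = Pow(Add(Pow(Add(-6, I), Rational(1, 2)), Mul(Add(6, I), Add(13, I))), 2) (Function('d')(I) = Pow(Add(Mul(Add(I, 6), Add(I, 13)), Pow(Add(I, -6), Rational(1, 2))), 2) = Pow(Add(Mul(Add(6, I), Add(13, I)), Pow(Add(-6, I), Rational(1, 2))), 2) = Pow(Add(Pow(Add(-6, I), Rational(1, 2)), Mul(Add(6, I), Add(13, I))), 2))
Add(Function('d')(k), Mul(-1, 76800)) = Add(Pow(Add(78, Pow(379, 2), Pow(Add(-6, 379), Rational(1, 2)), Mul(19, 379)), 2), Mul(-1, 76800)) = Add(Pow(Add(78, 143641, Pow(373, Rational(1, 2)), 7201), 2), -76800) = Add(Pow(Add(150920, Pow(373, Rational(1, 2))), 2), -76800) = Add(-76800, Pow(Add(150920, Pow(373, Rational(1, 2))), 2))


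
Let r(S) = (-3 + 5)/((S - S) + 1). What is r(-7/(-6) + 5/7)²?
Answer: 4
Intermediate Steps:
r(S) = 2 (r(S) = 2/(0 + 1) = 2/1 = 2*1 = 2)
r(-7/(-6) + 5/7)² = 2² = 4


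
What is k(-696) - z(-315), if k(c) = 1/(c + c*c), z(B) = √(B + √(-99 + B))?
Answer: 1/483720 - √(-315 + 3*I*√46) ≈ -0.57291 - 17.757*I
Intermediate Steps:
k(c) = 1/(c + c²)
k(-696) - z(-315) = 1/((-696)*(1 - 696)) - √(-315 + √(-99 - 315)) = -1/696/(-695) - √(-315 + √(-414)) = -1/696*(-1/695) - √(-315 + 3*I*√46) = 1/483720 - √(-315 + 3*I*√46)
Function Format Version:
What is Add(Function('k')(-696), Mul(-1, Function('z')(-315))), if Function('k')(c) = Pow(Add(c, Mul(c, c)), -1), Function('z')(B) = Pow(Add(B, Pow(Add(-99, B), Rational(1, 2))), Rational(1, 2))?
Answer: Add(Rational(1, 483720), Mul(-1, Pow(Add(-315, Mul(3, I, Pow(46, Rational(1, 2)))), Rational(1, 2)))) ≈ Add(-0.57291, Mul(-17.757, I))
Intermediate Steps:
Function('k')(c) = Pow(Add(c, Pow(c, 2)), -1)
Add(Function('k')(-696), Mul(-1, Function('z')(-315))) = Add(Mul(Pow(-696, -1), Pow(Add(1, -696), -1)), Mul(-1, Pow(Add(-315, Pow(Add(-99, -315), Rational(1, 2))), Rational(1, 2)))) = Add(Mul(Rational(-1, 696), Pow(-695, -1)), Mul(-1, Pow(Add(-315, Pow(-414, Rational(1, 2))), Rational(1, 2)))) = Add(Mul(Rational(-1, 696), Rational(-1, 695)), Mul(-1, Pow(Add(-315, Mul(3, I, Pow(46, Rational(1, 2)))), Rational(1, 2)))) = Add(Rational(1, 483720), Mul(-1, Pow(Add(-315, Mul(3, I, Pow(46, Rational(1, 2)))), Rational(1, 2))))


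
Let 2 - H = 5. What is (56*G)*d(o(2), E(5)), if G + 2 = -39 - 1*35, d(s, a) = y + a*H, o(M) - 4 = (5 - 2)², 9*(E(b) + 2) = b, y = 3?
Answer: -93632/3 ≈ -31211.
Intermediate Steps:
H = -3 (H = 2 - 1*5 = 2 - 5 = -3)
E(b) = -2 + b/9
o(M) = 13 (o(M) = 4 + (5 - 2)² = 4 + 3² = 4 + 9 = 13)
d(s, a) = 3 - 3*a (d(s, a) = 3 + a*(-3) = 3 - 3*a)
G = -76 (G = -2 + (-39 - 1*35) = -2 + (-39 - 35) = -2 - 74 = -76)
(56*G)*d(o(2), E(5)) = (56*(-76))*(3 - 3*(-2 + (⅑)*5)) = -4256*(3 - 3*(-2 + 5/9)) = -4256*(3 - 3*(-13/9)) = -4256*(3 + 13/3) = -4256*22/3 = -93632/3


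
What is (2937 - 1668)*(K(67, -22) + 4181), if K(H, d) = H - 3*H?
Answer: 5135643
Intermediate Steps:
K(H, d) = -2*H
(2937 - 1668)*(K(67, -22) + 4181) = (2937 - 1668)*(-2*67 + 4181) = 1269*(-134 + 4181) = 1269*4047 = 5135643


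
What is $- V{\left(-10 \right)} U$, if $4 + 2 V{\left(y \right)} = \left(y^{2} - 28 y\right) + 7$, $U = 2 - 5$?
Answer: $\frac{1149}{2} \approx 574.5$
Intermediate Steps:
$U = -3$
$V{\left(y \right)} = \frac{3}{2} + \frac{y^{2}}{2} - 14 y$ ($V{\left(y \right)} = -2 + \frac{\left(y^{2} - 28 y\right) + 7}{2} = -2 + \frac{7 + y^{2} - 28 y}{2} = -2 + \left(\frac{7}{2} + \frac{y^{2}}{2} - 14 y\right) = \frac{3}{2} + \frac{y^{2}}{2} - 14 y$)
$- V{\left(-10 \right)} U = - \left(\frac{3}{2} + \frac{\left(-10\right)^{2}}{2} - -140\right) \left(-3\right) = - \left(\frac{3}{2} + \frac{1}{2} \cdot 100 + 140\right) \left(-3\right) = - \left(\frac{3}{2} + 50 + 140\right) \left(-3\right) = - \frac{383 \left(-3\right)}{2} = \left(-1\right) \left(- \frac{1149}{2}\right) = \frac{1149}{2}$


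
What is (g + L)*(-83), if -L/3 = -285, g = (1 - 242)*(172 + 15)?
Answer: 3669596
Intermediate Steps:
g = -45067 (g = -241*187 = -45067)
L = 855 (L = -3*(-285) = 855)
(g + L)*(-83) = (-45067 + 855)*(-83) = -44212*(-83) = 3669596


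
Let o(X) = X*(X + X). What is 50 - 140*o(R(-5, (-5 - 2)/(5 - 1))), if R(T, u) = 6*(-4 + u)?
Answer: -333220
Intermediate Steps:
R(T, u) = -24 + 6*u
o(X) = 2*X**2 (o(X) = X*(2*X) = 2*X**2)
50 - 140*o(R(-5, (-5 - 2)/(5 - 1))) = 50 - 280*(-24 + 6*((-5 - 2)/(5 - 1)))**2 = 50 - 280*(-24 + 6*(-7/4))**2 = 50 - 280*(-24 - 21/2)**2 = 50 - 280*(-69/2)**2 = 50 - 280*4761/4 = 50 - 140*4761/2 = 50 - 333270 = -333220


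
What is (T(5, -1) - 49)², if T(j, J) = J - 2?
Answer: 2704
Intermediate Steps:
T(j, J) = -2 + J
(T(5, -1) - 49)² = ((-2 - 1) - 49)² = (-3 - 49)² = (-52)² = 2704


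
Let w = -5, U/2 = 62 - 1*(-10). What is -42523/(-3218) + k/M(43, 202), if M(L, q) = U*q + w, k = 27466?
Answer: 1325081997/93589094 ≈ 14.159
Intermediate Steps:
U = 144 (U = 2*(62 - 1*(-10)) = 2*(62 + 10) = 2*72 = 144)
M(L, q) = -5 + 144*q (M(L, q) = 144*q - 5 = -5 + 144*q)
-42523/(-3218) + k/M(43, 202) = -42523/(-3218) + 27466/(-5 + 144*202) = -42523*(-1/3218) + 27466/(-5 + 29088) = 42523/3218 + 27466/29083 = 1325081997/93589094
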